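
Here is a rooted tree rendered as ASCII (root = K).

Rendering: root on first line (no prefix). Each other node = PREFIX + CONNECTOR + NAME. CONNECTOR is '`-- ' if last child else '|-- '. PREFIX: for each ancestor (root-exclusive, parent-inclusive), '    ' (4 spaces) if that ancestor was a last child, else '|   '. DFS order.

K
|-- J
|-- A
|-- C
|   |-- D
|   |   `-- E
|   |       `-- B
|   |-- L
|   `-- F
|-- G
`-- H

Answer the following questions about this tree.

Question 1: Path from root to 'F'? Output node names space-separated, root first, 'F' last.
Answer: K C F

Derivation:
Walk down from root: K -> C -> F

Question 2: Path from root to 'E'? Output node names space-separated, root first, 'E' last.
Walk down from root: K -> C -> D -> E

Answer: K C D E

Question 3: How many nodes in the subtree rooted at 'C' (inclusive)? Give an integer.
Subtree rooted at C contains: B, C, D, E, F, L
Count = 6

Answer: 6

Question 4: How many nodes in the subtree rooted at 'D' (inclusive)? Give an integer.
Answer: 3

Derivation:
Subtree rooted at D contains: B, D, E
Count = 3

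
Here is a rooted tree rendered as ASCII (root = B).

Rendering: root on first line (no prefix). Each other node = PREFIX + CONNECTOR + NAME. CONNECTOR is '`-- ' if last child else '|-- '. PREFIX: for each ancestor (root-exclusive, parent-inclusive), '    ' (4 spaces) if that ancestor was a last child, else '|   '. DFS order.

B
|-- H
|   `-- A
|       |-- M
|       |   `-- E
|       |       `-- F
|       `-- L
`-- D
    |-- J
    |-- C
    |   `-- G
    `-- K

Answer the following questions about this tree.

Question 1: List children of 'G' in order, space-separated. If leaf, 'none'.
Answer: none

Derivation:
Node G's children (from adjacency): (leaf)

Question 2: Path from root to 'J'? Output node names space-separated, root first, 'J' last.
Walk down from root: B -> D -> J

Answer: B D J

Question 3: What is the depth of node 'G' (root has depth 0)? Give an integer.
Path from root to G: B -> D -> C -> G
Depth = number of edges = 3

Answer: 3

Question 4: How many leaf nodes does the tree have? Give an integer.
Leaves (nodes with no children): F, G, J, K, L

Answer: 5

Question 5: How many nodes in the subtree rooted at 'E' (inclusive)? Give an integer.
Subtree rooted at E contains: E, F
Count = 2

Answer: 2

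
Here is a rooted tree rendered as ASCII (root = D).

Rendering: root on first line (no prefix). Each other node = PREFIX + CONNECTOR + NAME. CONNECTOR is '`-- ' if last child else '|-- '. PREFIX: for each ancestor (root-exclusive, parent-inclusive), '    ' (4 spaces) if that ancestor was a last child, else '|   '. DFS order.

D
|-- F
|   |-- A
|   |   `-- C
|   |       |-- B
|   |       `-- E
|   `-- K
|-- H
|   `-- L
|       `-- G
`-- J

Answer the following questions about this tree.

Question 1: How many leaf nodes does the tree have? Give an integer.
Answer: 5

Derivation:
Leaves (nodes with no children): B, E, G, J, K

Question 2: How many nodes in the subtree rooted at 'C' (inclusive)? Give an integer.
Subtree rooted at C contains: B, C, E
Count = 3

Answer: 3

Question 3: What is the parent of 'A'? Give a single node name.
Scan adjacency: A appears as child of F

Answer: F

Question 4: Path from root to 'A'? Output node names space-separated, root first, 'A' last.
Answer: D F A

Derivation:
Walk down from root: D -> F -> A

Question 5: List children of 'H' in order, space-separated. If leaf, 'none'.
Answer: L

Derivation:
Node H's children (from adjacency): L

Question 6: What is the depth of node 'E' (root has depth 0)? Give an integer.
Answer: 4

Derivation:
Path from root to E: D -> F -> A -> C -> E
Depth = number of edges = 4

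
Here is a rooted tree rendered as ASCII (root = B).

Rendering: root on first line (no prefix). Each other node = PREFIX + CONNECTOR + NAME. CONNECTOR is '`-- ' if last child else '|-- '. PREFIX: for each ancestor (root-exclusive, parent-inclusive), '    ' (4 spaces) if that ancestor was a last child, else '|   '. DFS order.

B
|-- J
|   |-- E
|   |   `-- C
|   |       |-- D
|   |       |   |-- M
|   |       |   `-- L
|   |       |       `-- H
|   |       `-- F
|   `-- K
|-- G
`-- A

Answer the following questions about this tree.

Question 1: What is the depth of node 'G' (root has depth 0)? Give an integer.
Path from root to G: B -> G
Depth = number of edges = 1

Answer: 1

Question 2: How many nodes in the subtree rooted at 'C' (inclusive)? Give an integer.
Subtree rooted at C contains: C, D, F, H, L, M
Count = 6

Answer: 6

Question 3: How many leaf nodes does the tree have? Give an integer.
Leaves (nodes with no children): A, F, G, H, K, M

Answer: 6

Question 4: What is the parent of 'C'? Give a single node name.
Answer: E

Derivation:
Scan adjacency: C appears as child of E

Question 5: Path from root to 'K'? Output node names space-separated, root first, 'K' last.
Walk down from root: B -> J -> K

Answer: B J K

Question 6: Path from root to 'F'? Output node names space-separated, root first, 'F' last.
Answer: B J E C F

Derivation:
Walk down from root: B -> J -> E -> C -> F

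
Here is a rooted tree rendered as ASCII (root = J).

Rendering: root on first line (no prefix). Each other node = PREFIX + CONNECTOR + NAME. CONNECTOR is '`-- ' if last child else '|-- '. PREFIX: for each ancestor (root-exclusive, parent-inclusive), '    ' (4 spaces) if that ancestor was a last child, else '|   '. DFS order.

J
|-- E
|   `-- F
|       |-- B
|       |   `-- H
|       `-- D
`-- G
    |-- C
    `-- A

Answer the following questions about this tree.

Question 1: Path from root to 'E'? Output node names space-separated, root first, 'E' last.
Answer: J E

Derivation:
Walk down from root: J -> E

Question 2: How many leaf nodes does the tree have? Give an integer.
Leaves (nodes with no children): A, C, D, H

Answer: 4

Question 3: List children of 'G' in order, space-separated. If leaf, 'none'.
Answer: C A

Derivation:
Node G's children (from adjacency): C, A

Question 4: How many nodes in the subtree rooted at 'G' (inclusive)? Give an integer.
Answer: 3

Derivation:
Subtree rooted at G contains: A, C, G
Count = 3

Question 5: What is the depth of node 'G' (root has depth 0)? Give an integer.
Path from root to G: J -> G
Depth = number of edges = 1

Answer: 1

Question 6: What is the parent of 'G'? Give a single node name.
Answer: J

Derivation:
Scan adjacency: G appears as child of J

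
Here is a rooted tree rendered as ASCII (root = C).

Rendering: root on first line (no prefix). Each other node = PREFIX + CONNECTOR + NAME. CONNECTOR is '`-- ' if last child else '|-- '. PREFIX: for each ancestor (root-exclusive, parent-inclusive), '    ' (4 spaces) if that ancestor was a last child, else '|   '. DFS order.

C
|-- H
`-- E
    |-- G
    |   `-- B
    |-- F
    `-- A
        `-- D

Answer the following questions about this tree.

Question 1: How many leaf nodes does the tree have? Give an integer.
Leaves (nodes with no children): B, D, F, H

Answer: 4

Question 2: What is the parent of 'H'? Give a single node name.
Scan adjacency: H appears as child of C

Answer: C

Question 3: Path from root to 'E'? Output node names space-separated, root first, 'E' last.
Answer: C E

Derivation:
Walk down from root: C -> E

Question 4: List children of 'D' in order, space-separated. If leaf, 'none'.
Answer: none

Derivation:
Node D's children (from adjacency): (leaf)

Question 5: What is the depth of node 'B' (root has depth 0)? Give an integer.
Path from root to B: C -> E -> G -> B
Depth = number of edges = 3

Answer: 3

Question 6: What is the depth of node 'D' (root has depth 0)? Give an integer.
Answer: 3

Derivation:
Path from root to D: C -> E -> A -> D
Depth = number of edges = 3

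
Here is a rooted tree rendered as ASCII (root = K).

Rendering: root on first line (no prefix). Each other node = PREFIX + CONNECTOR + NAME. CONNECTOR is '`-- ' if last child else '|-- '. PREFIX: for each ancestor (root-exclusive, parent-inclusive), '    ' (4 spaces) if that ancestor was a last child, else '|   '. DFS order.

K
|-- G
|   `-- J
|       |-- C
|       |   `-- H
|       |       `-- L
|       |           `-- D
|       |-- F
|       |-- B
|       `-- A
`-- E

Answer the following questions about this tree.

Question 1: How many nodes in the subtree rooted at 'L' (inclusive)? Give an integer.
Answer: 2

Derivation:
Subtree rooted at L contains: D, L
Count = 2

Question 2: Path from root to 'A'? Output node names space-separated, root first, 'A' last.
Answer: K G J A

Derivation:
Walk down from root: K -> G -> J -> A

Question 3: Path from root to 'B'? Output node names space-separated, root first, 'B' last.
Walk down from root: K -> G -> J -> B

Answer: K G J B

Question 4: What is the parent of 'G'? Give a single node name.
Answer: K

Derivation:
Scan adjacency: G appears as child of K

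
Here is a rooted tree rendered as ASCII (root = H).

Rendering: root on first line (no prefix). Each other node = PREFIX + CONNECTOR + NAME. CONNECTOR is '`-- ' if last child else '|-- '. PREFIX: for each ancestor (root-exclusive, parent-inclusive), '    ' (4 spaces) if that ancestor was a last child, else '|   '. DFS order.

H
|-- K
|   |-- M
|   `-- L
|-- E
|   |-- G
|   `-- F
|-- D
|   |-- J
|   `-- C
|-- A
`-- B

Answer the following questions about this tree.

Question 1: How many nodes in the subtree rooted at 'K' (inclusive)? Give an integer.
Answer: 3

Derivation:
Subtree rooted at K contains: K, L, M
Count = 3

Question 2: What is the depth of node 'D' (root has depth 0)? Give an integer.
Answer: 1

Derivation:
Path from root to D: H -> D
Depth = number of edges = 1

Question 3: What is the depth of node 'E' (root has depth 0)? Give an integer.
Answer: 1

Derivation:
Path from root to E: H -> E
Depth = number of edges = 1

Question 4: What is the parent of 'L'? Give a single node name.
Scan adjacency: L appears as child of K

Answer: K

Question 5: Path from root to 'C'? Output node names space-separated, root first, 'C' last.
Walk down from root: H -> D -> C

Answer: H D C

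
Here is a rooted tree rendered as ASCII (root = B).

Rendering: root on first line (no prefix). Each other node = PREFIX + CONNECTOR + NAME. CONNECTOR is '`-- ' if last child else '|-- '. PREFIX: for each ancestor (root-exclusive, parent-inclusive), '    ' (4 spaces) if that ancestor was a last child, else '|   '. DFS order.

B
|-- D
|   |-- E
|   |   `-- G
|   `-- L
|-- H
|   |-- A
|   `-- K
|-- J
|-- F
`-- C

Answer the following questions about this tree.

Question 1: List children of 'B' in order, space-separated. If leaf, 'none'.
Node B's children (from adjacency): D, H, J, F, C

Answer: D H J F C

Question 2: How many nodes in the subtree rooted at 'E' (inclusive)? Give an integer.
Subtree rooted at E contains: E, G
Count = 2

Answer: 2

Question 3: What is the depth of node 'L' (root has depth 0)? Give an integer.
Path from root to L: B -> D -> L
Depth = number of edges = 2

Answer: 2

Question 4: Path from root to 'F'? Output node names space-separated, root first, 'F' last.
Walk down from root: B -> F

Answer: B F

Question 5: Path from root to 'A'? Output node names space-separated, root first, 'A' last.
Walk down from root: B -> H -> A

Answer: B H A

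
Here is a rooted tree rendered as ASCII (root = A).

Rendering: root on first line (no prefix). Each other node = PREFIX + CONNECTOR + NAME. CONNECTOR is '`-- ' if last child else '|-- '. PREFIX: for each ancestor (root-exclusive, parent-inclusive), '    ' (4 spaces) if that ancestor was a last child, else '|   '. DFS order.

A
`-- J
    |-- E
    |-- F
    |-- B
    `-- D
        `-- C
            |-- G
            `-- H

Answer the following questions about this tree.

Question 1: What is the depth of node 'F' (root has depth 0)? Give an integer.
Path from root to F: A -> J -> F
Depth = number of edges = 2

Answer: 2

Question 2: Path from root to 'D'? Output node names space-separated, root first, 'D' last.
Answer: A J D

Derivation:
Walk down from root: A -> J -> D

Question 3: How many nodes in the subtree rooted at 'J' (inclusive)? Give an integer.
Subtree rooted at J contains: B, C, D, E, F, G, H, J
Count = 8

Answer: 8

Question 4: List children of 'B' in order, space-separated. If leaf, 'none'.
Node B's children (from adjacency): (leaf)

Answer: none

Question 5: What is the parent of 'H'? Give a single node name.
Answer: C

Derivation:
Scan adjacency: H appears as child of C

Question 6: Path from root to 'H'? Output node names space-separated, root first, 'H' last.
Walk down from root: A -> J -> D -> C -> H

Answer: A J D C H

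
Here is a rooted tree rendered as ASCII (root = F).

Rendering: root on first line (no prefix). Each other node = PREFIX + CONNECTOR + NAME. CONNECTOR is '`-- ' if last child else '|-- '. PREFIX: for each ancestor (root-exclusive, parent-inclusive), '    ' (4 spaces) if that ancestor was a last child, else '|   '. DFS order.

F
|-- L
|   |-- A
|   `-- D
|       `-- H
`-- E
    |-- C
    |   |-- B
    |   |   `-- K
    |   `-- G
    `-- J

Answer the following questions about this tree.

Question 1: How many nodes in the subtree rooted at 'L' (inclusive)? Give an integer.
Subtree rooted at L contains: A, D, H, L
Count = 4

Answer: 4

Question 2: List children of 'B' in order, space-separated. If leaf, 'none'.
Node B's children (from adjacency): K

Answer: K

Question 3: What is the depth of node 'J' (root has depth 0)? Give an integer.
Answer: 2

Derivation:
Path from root to J: F -> E -> J
Depth = number of edges = 2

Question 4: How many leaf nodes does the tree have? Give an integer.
Leaves (nodes with no children): A, G, H, J, K

Answer: 5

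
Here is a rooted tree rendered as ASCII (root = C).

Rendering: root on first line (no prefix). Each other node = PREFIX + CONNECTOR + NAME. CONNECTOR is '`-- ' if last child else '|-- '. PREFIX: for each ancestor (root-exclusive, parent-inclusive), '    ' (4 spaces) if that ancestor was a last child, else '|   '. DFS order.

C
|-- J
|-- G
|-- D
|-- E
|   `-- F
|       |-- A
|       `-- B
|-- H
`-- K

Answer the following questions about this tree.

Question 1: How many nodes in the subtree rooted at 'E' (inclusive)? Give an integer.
Subtree rooted at E contains: A, B, E, F
Count = 4

Answer: 4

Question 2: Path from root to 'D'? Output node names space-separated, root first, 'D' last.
Answer: C D

Derivation:
Walk down from root: C -> D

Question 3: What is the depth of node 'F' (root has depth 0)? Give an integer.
Answer: 2

Derivation:
Path from root to F: C -> E -> F
Depth = number of edges = 2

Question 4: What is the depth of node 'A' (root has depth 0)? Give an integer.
Path from root to A: C -> E -> F -> A
Depth = number of edges = 3

Answer: 3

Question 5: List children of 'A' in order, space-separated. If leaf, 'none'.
Answer: none

Derivation:
Node A's children (from adjacency): (leaf)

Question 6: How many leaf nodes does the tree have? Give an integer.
Answer: 7

Derivation:
Leaves (nodes with no children): A, B, D, G, H, J, K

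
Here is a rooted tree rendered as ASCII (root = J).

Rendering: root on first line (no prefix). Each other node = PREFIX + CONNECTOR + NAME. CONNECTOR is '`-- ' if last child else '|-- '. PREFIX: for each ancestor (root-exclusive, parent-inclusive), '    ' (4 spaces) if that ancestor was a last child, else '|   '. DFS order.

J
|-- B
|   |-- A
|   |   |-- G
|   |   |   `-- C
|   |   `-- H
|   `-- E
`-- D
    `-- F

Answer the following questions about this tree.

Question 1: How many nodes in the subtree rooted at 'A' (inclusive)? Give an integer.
Answer: 4

Derivation:
Subtree rooted at A contains: A, C, G, H
Count = 4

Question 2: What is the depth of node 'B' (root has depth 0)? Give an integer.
Path from root to B: J -> B
Depth = number of edges = 1

Answer: 1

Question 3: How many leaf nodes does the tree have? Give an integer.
Leaves (nodes with no children): C, E, F, H

Answer: 4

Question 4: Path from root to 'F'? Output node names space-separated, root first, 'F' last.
Walk down from root: J -> D -> F

Answer: J D F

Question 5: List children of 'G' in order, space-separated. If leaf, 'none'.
Answer: C

Derivation:
Node G's children (from adjacency): C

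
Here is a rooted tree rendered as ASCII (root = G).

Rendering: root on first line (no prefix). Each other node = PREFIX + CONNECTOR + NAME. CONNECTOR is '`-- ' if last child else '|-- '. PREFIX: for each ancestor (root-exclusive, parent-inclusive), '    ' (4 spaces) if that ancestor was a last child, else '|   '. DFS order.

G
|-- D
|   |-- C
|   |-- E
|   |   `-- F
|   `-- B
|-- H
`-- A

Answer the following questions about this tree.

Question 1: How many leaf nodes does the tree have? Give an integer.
Leaves (nodes with no children): A, B, C, F, H

Answer: 5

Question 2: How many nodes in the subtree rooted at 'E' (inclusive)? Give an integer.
Answer: 2

Derivation:
Subtree rooted at E contains: E, F
Count = 2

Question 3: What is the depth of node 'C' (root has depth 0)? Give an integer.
Answer: 2

Derivation:
Path from root to C: G -> D -> C
Depth = number of edges = 2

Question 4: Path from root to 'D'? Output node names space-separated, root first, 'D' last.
Answer: G D

Derivation:
Walk down from root: G -> D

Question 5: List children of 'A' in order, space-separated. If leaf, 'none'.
Node A's children (from adjacency): (leaf)

Answer: none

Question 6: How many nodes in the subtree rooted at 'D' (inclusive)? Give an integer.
Answer: 5

Derivation:
Subtree rooted at D contains: B, C, D, E, F
Count = 5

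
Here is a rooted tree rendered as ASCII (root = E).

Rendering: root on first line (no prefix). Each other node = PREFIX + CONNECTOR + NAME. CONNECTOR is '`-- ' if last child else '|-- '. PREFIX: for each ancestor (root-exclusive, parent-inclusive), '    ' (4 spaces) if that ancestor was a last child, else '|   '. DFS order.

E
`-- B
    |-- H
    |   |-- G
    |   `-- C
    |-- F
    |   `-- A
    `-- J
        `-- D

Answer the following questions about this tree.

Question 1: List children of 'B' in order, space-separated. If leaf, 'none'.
Node B's children (from adjacency): H, F, J

Answer: H F J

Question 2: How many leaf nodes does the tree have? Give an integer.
Answer: 4

Derivation:
Leaves (nodes with no children): A, C, D, G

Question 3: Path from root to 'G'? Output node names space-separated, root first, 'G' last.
Answer: E B H G

Derivation:
Walk down from root: E -> B -> H -> G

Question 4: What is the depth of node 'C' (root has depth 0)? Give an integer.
Answer: 3

Derivation:
Path from root to C: E -> B -> H -> C
Depth = number of edges = 3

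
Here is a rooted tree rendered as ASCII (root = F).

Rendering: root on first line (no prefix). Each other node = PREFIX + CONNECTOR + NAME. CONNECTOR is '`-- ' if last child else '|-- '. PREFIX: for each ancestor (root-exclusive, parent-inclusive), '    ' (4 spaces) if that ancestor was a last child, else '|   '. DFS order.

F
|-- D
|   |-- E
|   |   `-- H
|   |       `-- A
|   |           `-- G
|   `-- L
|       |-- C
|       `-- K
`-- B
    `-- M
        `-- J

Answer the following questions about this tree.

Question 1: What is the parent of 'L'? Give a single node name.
Scan adjacency: L appears as child of D

Answer: D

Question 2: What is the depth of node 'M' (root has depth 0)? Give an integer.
Path from root to M: F -> B -> M
Depth = number of edges = 2

Answer: 2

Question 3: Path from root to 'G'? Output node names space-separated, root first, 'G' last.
Walk down from root: F -> D -> E -> H -> A -> G

Answer: F D E H A G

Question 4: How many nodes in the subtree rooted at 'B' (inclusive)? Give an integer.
Subtree rooted at B contains: B, J, M
Count = 3

Answer: 3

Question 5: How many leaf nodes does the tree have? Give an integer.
Leaves (nodes with no children): C, G, J, K

Answer: 4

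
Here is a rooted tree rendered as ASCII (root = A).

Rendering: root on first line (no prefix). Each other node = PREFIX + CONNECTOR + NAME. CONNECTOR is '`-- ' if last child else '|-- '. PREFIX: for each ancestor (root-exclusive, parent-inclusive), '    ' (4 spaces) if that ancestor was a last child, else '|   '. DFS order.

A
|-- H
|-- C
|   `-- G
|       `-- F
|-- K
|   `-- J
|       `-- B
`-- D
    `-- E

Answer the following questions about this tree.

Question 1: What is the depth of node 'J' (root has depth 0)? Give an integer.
Path from root to J: A -> K -> J
Depth = number of edges = 2

Answer: 2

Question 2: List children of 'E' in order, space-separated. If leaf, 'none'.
Answer: none

Derivation:
Node E's children (from adjacency): (leaf)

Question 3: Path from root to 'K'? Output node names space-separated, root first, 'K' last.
Answer: A K

Derivation:
Walk down from root: A -> K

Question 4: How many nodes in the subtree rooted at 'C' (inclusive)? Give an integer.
Subtree rooted at C contains: C, F, G
Count = 3

Answer: 3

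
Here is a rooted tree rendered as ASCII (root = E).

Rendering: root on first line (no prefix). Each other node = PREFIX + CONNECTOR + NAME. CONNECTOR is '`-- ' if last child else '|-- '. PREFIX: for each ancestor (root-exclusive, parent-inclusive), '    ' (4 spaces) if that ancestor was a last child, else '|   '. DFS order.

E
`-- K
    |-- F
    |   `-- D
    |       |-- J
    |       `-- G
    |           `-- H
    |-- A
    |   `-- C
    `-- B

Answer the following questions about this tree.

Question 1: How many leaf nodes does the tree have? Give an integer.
Leaves (nodes with no children): B, C, H, J

Answer: 4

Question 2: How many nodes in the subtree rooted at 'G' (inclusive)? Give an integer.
Subtree rooted at G contains: G, H
Count = 2

Answer: 2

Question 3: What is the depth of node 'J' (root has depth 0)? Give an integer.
Answer: 4

Derivation:
Path from root to J: E -> K -> F -> D -> J
Depth = number of edges = 4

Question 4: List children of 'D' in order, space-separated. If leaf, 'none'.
Node D's children (from adjacency): J, G

Answer: J G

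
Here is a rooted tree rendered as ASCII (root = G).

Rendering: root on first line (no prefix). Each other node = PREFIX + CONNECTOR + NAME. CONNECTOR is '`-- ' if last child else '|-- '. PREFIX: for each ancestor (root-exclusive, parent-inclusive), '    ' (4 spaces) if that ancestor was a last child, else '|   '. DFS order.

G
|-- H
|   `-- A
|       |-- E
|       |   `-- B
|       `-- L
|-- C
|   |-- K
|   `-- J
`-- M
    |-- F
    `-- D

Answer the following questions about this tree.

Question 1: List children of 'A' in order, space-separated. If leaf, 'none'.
Answer: E L

Derivation:
Node A's children (from adjacency): E, L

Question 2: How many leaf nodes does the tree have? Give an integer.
Leaves (nodes with no children): B, D, F, J, K, L

Answer: 6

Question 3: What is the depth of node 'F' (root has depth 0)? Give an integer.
Path from root to F: G -> M -> F
Depth = number of edges = 2

Answer: 2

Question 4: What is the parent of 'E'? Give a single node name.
Answer: A

Derivation:
Scan adjacency: E appears as child of A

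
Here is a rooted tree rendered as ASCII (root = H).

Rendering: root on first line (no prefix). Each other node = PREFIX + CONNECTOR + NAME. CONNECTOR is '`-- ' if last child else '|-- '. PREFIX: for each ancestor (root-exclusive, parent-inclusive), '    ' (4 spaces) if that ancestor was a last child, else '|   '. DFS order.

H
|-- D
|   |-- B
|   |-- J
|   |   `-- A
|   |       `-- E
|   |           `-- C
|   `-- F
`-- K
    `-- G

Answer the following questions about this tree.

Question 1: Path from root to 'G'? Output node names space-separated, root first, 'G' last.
Answer: H K G

Derivation:
Walk down from root: H -> K -> G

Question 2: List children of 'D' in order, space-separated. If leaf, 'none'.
Answer: B J F

Derivation:
Node D's children (from adjacency): B, J, F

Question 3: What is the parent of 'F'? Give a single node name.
Answer: D

Derivation:
Scan adjacency: F appears as child of D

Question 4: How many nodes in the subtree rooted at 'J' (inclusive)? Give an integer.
Subtree rooted at J contains: A, C, E, J
Count = 4

Answer: 4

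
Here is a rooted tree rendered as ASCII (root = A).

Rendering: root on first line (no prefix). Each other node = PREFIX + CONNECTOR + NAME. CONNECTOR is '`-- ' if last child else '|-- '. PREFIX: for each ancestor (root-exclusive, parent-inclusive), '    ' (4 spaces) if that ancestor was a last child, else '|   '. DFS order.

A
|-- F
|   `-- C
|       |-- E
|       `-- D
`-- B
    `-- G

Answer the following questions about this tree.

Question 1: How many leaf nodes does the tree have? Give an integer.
Answer: 3

Derivation:
Leaves (nodes with no children): D, E, G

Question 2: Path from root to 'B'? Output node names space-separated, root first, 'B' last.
Answer: A B

Derivation:
Walk down from root: A -> B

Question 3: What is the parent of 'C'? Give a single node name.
Scan adjacency: C appears as child of F

Answer: F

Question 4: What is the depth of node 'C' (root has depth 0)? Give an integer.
Path from root to C: A -> F -> C
Depth = number of edges = 2

Answer: 2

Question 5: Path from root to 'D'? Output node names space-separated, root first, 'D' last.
Walk down from root: A -> F -> C -> D

Answer: A F C D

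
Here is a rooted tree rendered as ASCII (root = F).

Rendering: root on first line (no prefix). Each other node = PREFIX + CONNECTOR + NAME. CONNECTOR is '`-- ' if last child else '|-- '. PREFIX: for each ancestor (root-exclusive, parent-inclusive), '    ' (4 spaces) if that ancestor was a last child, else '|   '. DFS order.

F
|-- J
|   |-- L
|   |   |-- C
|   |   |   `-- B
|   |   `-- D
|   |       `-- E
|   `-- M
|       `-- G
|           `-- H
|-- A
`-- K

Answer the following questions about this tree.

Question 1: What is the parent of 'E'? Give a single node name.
Scan adjacency: E appears as child of D

Answer: D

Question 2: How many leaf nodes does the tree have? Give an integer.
Answer: 5

Derivation:
Leaves (nodes with no children): A, B, E, H, K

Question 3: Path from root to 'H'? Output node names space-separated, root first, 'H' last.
Answer: F J M G H

Derivation:
Walk down from root: F -> J -> M -> G -> H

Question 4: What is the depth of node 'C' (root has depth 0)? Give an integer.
Path from root to C: F -> J -> L -> C
Depth = number of edges = 3

Answer: 3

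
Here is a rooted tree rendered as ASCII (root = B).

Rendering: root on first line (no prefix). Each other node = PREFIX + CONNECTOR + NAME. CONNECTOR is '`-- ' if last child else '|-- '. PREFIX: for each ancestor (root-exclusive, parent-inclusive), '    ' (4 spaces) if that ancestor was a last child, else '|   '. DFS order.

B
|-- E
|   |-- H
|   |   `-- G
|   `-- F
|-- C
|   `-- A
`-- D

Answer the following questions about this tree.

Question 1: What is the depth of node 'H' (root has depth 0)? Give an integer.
Answer: 2

Derivation:
Path from root to H: B -> E -> H
Depth = number of edges = 2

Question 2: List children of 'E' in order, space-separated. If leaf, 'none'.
Answer: H F

Derivation:
Node E's children (from adjacency): H, F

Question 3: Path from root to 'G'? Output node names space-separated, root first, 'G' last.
Walk down from root: B -> E -> H -> G

Answer: B E H G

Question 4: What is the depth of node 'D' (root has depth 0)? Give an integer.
Answer: 1

Derivation:
Path from root to D: B -> D
Depth = number of edges = 1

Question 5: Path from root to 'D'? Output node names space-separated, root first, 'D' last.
Walk down from root: B -> D

Answer: B D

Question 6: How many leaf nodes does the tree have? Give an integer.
Leaves (nodes with no children): A, D, F, G

Answer: 4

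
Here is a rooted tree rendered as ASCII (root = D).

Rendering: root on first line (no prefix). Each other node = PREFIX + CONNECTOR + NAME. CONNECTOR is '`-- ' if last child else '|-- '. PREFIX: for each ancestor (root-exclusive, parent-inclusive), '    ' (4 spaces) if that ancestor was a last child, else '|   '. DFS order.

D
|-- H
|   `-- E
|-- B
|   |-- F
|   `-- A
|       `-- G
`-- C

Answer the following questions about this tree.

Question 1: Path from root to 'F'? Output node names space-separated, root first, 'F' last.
Answer: D B F

Derivation:
Walk down from root: D -> B -> F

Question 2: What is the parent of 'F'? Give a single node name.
Scan adjacency: F appears as child of B

Answer: B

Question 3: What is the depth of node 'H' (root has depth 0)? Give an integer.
Path from root to H: D -> H
Depth = number of edges = 1

Answer: 1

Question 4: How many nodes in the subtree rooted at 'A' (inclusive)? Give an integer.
Answer: 2

Derivation:
Subtree rooted at A contains: A, G
Count = 2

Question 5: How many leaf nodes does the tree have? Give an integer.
Answer: 4

Derivation:
Leaves (nodes with no children): C, E, F, G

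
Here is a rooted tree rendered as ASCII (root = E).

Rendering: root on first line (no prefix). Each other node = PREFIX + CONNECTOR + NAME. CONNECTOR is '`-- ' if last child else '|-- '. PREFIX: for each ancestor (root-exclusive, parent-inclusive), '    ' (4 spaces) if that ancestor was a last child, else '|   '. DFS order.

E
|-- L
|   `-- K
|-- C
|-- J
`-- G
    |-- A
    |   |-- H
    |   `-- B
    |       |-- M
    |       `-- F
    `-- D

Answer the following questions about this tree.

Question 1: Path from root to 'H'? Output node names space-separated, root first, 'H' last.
Answer: E G A H

Derivation:
Walk down from root: E -> G -> A -> H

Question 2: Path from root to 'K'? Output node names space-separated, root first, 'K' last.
Answer: E L K

Derivation:
Walk down from root: E -> L -> K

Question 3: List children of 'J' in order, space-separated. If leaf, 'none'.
Node J's children (from adjacency): (leaf)

Answer: none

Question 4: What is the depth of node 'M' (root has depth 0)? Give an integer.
Answer: 4

Derivation:
Path from root to M: E -> G -> A -> B -> M
Depth = number of edges = 4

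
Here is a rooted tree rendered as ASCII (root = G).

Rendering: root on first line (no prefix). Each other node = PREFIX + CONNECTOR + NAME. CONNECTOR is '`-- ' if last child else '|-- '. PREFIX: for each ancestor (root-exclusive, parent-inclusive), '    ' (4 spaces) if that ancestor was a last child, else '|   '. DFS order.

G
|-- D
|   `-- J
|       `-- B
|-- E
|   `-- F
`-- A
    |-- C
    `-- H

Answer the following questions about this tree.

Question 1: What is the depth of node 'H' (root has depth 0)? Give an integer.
Path from root to H: G -> A -> H
Depth = number of edges = 2

Answer: 2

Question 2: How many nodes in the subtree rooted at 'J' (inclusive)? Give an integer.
Subtree rooted at J contains: B, J
Count = 2

Answer: 2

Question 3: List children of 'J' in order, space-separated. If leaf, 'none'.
Node J's children (from adjacency): B

Answer: B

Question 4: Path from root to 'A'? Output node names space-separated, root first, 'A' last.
Walk down from root: G -> A

Answer: G A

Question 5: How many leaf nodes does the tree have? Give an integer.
Answer: 4

Derivation:
Leaves (nodes with no children): B, C, F, H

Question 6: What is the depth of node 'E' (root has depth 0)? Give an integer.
Answer: 1

Derivation:
Path from root to E: G -> E
Depth = number of edges = 1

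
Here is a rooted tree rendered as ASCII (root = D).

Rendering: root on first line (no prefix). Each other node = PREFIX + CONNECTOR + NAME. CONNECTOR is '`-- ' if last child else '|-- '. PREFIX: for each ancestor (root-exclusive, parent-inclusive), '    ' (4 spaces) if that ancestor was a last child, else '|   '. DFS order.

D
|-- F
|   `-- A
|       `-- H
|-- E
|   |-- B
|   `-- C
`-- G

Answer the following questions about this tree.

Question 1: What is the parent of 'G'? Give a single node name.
Answer: D

Derivation:
Scan adjacency: G appears as child of D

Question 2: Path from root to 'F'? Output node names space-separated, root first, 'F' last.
Answer: D F

Derivation:
Walk down from root: D -> F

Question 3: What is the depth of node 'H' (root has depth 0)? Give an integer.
Path from root to H: D -> F -> A -> H
Depth = number of edges = 3

Answer: 3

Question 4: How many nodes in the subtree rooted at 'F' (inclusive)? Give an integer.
Subtree rooted at F contains: A, F, H
Count = 3

Answer: 3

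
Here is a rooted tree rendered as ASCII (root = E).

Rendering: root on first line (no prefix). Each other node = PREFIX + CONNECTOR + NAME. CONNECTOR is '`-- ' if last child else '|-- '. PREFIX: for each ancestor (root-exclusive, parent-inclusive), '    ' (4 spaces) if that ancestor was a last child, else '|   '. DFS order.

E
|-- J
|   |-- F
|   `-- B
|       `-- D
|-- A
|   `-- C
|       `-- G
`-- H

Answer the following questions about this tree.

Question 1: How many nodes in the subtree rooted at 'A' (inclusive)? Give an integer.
Answer: 3

Derivation:
Subtree rooted at A contains: A, C, G
Count = 3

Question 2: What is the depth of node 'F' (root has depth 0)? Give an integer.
Path from root to F: E -> J -> F
Depth = number of edges = 2

Answer: 2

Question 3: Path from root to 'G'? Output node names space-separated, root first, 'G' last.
Walk down from root: E -> A -> C -> G

Answer: E A C G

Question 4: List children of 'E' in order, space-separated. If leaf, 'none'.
Node E's children (from adjacency): J, A, H

Answer: J A H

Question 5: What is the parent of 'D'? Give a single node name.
Answer: B

Derivation:
Scan adjacency: D appears as child of B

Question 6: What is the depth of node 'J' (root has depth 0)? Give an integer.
Answer: 1

Derivation:
Path from root to J: E -> J
Depth = number of edges = 1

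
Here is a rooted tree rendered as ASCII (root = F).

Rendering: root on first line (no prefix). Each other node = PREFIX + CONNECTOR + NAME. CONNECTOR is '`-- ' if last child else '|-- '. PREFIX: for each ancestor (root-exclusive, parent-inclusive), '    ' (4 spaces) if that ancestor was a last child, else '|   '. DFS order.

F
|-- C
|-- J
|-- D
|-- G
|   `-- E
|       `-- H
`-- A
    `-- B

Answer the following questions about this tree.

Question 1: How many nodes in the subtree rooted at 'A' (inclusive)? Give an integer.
Subtree rooted at A contains: A, B
Count = 2

Answer: 2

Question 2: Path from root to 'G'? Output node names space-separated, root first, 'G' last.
Answer: F G

Derivation:
Walk down from root: F -> G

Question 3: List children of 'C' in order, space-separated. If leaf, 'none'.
Node C's children (from adjacency): (leaf)

Answer: none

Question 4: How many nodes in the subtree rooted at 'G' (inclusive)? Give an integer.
Subtree rooted at G contains: E, G, H
Count = 3

Answer: 3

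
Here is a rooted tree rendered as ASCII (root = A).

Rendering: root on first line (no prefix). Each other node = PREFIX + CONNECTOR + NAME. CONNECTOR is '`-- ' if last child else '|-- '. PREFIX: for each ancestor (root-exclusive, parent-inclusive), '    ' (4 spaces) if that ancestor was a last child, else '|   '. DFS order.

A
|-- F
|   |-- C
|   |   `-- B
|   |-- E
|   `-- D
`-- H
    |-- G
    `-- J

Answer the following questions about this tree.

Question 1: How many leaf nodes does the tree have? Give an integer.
Leaves (nodes with no children): B, D, E, G, J

Answer: 5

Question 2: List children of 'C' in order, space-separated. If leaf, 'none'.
Node C's children (from adjacency): B

Answer: B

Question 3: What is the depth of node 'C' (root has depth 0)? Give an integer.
Answer: 2

Derivation:
Path from root to C: A -> F -> C
Depth = number of edges = 2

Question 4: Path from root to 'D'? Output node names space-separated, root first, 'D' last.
Answer: A F D

Derivation:
Walk down from root: A -> F -> D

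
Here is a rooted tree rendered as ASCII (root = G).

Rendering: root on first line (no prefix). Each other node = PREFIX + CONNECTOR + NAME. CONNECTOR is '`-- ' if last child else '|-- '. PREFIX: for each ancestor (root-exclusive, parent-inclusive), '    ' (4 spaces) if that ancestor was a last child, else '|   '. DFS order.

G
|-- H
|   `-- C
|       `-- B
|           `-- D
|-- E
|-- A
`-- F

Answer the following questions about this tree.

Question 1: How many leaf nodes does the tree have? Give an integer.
Answer: 4

Derivation:
Leaves (nodes with no children): A, D, E, F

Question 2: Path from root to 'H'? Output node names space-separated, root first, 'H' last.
Walk down from root: G -> H

Answer: G H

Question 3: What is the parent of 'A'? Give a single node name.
Scan adjacency: A appears as child of G

Answer: G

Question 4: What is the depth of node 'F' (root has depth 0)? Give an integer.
Answer: 1

Derivation:
Path from root to F: G -> F
Depth = number of edges = 1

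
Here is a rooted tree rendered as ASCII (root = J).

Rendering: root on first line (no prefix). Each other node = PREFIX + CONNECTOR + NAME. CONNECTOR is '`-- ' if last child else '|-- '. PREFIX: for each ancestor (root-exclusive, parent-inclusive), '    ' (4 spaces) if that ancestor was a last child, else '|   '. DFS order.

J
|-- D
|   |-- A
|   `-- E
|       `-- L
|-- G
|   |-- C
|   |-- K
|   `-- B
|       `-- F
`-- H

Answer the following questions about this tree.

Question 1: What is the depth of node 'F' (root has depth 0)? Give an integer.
Path from root to F: J -> G -> B -> F
Depth = number of edges = 3

Answer: 3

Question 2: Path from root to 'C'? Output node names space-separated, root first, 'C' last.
Walk down from root: J -> G -> C

Answer: J G C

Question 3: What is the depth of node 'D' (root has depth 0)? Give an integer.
Path from root to D: J -> D
Depth = number of edges = 1

Answer: 1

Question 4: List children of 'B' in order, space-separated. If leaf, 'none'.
Node B's children (from adjacency): F

Answer: F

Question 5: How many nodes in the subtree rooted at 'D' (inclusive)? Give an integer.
Subtree rooted at D contains: A, D, E, L
Count = 4

Answer: 4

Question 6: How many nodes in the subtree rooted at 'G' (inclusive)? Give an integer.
Answer: 5

Derivation:
Subtree rooted at G contains: B, C, F, G, K
Count = 5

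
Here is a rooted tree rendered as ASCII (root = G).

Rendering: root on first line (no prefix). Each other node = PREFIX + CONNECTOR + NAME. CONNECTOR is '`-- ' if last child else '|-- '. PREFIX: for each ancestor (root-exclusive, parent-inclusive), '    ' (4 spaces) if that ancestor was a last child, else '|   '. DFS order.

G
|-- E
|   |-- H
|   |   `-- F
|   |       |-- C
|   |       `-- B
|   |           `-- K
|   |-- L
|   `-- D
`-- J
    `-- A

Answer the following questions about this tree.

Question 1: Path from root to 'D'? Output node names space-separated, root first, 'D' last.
Walk down from root: G -> E -> D

Answer: G E D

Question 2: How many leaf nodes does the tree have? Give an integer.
Answer: 5

Derivation:
Leaves (nodes with no children): A, C, D, K, L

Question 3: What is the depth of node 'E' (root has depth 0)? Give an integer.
Answer: 1

Derivation:
Path from root to E: G -> E
Depth = number of edges = 1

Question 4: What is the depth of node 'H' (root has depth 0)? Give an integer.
Answer: 2

Derivation:
Path from root to H: G -> E -> H
Depth = number of edges = 2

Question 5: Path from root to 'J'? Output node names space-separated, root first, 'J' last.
Answer: G J

Derivation:
Walk down from root: G -> J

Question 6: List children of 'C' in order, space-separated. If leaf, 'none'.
Answer: none

Derivation:
Node C's children (from adjacency): (leaf)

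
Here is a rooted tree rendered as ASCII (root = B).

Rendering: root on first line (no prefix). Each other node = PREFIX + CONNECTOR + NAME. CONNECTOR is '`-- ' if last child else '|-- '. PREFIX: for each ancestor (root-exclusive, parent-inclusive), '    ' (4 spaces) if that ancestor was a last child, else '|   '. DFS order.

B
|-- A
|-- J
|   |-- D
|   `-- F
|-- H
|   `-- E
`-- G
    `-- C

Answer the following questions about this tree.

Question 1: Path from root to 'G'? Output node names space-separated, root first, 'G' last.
Answer: B G

Derivation:
Walk down from root: B -> G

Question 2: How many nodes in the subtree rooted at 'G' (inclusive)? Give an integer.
Answer: 2

Derivation:
Subtree rooted at G contains: C, G
Count = 2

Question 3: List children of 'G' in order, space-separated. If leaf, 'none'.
Answer: C

Derivation:
Node G's children (from adjacency): C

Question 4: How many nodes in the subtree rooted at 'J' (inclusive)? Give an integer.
Answer: 3

Derivation:
Subtree rooted at J contains: D, F, J
Count = 3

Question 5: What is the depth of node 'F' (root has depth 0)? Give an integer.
Path from root to F: B -> J -> F
Depth = number of edges = 2

Answer: 2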